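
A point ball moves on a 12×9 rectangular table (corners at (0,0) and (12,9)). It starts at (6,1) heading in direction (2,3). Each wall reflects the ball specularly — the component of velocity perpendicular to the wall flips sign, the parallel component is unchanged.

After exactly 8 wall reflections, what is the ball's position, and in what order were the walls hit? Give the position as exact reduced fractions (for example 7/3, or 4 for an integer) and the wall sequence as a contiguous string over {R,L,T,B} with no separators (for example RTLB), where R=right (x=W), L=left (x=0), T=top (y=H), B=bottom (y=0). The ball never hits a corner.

1. t=8/3 → T at (34/3,9); v=(2,-3)
2. t=1/3 → R at (12,8); v=(-2,-3)
3. t=8/3 → B at (20/3,0); v=(-2,3)
4. t=3 → T at (2/3,9); v=(-2,-3)
5. t=1/3 → L at (0,8); v=(2,-3)
6. t=8/3 → B at (16/3,0); v=(2,3)
7. t=3 → T at (34/3,9); v=(2,-3)
8. t=1/3 → R at (12,8); v=(-2,-3)

Final position: (12,8)
Wall sequence: TRBTLBTR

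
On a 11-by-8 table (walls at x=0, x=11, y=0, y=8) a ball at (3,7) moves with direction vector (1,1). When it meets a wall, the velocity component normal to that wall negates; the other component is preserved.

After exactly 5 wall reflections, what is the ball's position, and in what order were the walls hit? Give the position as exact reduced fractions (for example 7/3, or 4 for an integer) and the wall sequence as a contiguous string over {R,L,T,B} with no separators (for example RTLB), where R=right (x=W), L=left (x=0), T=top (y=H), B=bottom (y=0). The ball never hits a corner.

1. t=1 → T at (4,8); v=(1,-1)
2. t=7 → R at (11,1); v=(-1,-1)
3. t=1 → B at (10,0); v=(-1,1)
4. t=8 → T at (2,8); v=(-1,-1)
5. t=2 → L at (0,6); v=(1,-1)

Final position: (0,6)
Wall sequence: TRBTL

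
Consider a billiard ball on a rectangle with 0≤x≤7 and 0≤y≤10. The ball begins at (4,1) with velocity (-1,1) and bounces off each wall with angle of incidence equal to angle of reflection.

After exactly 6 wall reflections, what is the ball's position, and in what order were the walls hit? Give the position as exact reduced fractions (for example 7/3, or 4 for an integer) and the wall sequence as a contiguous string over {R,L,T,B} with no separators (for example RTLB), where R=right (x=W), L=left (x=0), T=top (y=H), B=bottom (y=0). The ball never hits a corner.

Final position: (7,6)
Wall sequence: LTRLBR

1. t=4 → L at (0,5); v=(1,1)
2. t=5 → T at (5,10); v=(1,-1)
3. t=2 → R at (7,8); v=(-1,-1)
4. t=7 → L at (0,1); v=(1,-1)
5. t=1 → B at (1,0); v=(1,1)
6. t=6 → R at (7,6); v=(-1,1)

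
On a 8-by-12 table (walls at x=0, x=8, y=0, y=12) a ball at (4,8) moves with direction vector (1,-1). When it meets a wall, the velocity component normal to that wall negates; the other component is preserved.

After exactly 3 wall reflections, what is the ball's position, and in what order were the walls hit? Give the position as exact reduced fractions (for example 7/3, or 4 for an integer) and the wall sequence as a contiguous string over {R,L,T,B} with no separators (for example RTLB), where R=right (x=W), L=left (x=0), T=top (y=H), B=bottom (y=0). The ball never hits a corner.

1. t=4 → R at (8,4); v=(-1,-1)
2. t=4 → B at (4,0); v=(-1,1)
3. t=4 → L at (0,4); v=(1,1)

Final position: (0,4)
Wall sequence: RBL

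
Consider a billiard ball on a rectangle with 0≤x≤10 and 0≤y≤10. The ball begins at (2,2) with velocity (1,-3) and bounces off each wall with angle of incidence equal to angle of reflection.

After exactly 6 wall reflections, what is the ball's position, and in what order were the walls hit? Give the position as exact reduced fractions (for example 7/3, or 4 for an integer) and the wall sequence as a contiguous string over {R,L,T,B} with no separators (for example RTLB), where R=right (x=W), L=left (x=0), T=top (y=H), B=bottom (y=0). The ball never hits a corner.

Final position: (4,0)
Wall sequence: BTBRTB

1. t=2/3 → B at (8/3,0); v=(1,3)
2. t=10/3 → T at (6,10); v=(1,-3)
3. t=10/3 → B at (28/3,0); v=(1,3)
4. t=2/3 → R at (10,2); v=(-1,3)
5. t=8/3 → T at (22/3,10); v=(-1,-3)
6. t=10/3 → B at (4,0); v=(-1,3)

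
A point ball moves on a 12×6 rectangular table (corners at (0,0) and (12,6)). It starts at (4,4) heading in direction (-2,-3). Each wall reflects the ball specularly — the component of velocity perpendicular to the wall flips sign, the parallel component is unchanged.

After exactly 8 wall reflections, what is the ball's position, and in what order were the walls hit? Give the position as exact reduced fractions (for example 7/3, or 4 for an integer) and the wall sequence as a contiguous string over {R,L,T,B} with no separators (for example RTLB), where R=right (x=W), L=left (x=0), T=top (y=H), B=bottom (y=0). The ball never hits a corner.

1. t=4/3 → B at (4/3,0); v=(-2,3)
2. t=2/3 → L at (0,2); v=(2,3)
3. t=4/3 → T at (8/3,6); v=(2,-3)
4. t=2 → B at (20/3,0); v=(2,3)
5. t=2 → T at (32/3,6); v=(2,-3)
6. t=2/3 → R at (12,4); v=(-2,-3)
7. t=4/3 → B at (28/3,0); v=(-2,3)
8. t=2 → T at (16/3,6); v=(-2,-3)

Final position: (16/3,6)
Wall sequence: BLTBTRBT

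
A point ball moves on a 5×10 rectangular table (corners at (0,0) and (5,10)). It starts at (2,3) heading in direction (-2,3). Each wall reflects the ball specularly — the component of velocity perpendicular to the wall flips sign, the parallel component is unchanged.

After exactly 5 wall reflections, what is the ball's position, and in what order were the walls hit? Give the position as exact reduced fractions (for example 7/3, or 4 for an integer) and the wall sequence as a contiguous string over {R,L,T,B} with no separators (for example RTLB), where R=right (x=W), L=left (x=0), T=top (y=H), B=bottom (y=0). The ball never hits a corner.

1. t=1 → L at (0,6); v=(2,3)
2. t=4/3 → T at (8/3,10); v=(2,-3)
3. t=7/6 → R at (5,13/2); v=(-2,-3)
4. t=13/6 → B at (2/3,0); v=(-2,3)
5. t=1/3 → L at (0,1); v=(2,3)

Final position: (0,1)
Wall sequence: LTRBL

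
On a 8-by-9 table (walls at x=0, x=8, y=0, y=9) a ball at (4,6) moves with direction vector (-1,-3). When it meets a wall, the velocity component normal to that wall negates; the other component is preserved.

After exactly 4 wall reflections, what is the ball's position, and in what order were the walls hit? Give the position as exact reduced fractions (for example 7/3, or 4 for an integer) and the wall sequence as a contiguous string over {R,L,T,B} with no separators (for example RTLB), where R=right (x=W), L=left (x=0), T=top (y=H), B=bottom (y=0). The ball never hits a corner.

1. t=2 → B at (2,0); v=(-1,3)
2. t=2 → L at (0,6); v=(1,3)
3. t=1 → T at (1,9); v=(1,-3)
4. t=3 → B at (4,0); v=(1,3)

Final position: (4,0)
Wall sequence: BLTB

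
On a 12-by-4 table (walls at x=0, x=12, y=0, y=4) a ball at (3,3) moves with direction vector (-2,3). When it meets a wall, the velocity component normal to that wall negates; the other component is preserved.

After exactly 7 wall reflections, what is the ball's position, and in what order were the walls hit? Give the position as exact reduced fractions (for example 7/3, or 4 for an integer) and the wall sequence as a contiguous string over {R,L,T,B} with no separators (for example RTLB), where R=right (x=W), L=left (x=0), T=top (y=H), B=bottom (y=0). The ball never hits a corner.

Final position: (11,0)
Wall sequence: TLBTBTB

1. t=1/3 → T at (7/3,4); v=(-2,-3)
2. t=7/6 → L at (0,1/2); v=(2,-3)
3. t=1/6 → B at (1/3,0); v=(2,3)
4. t=4/3 → T at (3,4); v=(2,-3)
5. t=4/3 → B at (17/3,0); v=(2,3)
6. t=4/3 → T at (25/3,4); v=(2,-3)
7. t=4/3 → B at (11,0); v=(2,3)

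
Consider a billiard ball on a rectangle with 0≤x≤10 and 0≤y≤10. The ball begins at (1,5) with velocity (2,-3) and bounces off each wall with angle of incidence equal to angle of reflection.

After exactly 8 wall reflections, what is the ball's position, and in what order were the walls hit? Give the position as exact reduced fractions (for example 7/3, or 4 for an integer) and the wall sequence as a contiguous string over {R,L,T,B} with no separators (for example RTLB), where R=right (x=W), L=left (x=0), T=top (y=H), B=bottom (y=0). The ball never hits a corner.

Final position: (9,0)
Wall sequence: BRTBLTRB

1. t=5/3 → B at (13/3,0); v=(2,3)
2. t=17/6 → R at (10,17/2); v=(-2,3)
3. t=1/2 → T at (9,10); v=(-2,-3)
4. t=10/3 → B at (7/3,0); v=(-2,3)
5. t=7/6 → L at (0,7/2); v=(2,3)
6. t=13/6 → T at (13/3,10); v=(2,-3)
7. t=17/6 → R at (10,3/2); v=(-2,-3)
8. t=1/2 → B at (9,0); v=(-2,3)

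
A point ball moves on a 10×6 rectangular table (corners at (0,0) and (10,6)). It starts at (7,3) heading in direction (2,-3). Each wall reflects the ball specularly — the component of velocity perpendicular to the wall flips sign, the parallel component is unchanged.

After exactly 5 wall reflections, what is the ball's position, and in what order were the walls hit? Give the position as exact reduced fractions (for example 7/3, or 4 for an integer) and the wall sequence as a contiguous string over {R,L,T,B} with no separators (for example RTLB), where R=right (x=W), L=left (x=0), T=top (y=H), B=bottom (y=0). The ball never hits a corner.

Final position: (0,9/2)
Wall sequence: BRTBL

1. t=1 → B at (9,0); v=(2,3)
2. t=1/2 → R at (10,3/2); v=(-2,3)
3. t=3/2 → T at (7,6); v=(-2,-3)
4. t=2 → B at (3,0); v=(-2,3)
5. t=3/2 → L at (0,9/2); v=(2,3)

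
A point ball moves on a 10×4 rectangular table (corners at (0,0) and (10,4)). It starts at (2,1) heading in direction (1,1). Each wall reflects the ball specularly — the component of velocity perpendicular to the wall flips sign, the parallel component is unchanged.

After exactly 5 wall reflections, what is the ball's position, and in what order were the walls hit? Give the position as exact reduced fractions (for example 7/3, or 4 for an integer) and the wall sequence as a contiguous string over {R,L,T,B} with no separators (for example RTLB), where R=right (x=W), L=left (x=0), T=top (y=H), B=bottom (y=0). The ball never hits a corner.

1. t=3 → T at (5,4); v=(1,-1)
2. t=4 → B at (9,0); v=(1,1)
3. t=1 → R at (10,1); v=(-1,1)
4. t=3 → T at (7,4); v=(-1,-1)
5. t=4 → B at (3,0); v=(-1,1)

Final position: (3,0)
Wall sequence: TBRTB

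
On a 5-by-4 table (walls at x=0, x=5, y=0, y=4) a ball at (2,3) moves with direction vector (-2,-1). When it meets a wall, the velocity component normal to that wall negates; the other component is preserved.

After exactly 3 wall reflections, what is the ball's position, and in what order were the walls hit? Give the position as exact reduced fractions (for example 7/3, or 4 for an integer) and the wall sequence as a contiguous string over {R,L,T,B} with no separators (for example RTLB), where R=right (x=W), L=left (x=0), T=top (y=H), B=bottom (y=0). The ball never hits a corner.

1. t=1 → L at (0,2); v=(2,-1)
2. t=2 → B at (4,0); v=(2,1)
3. t=1/2 → R at (5,1/2); v=(-2,1)

Final position: (5,1/2)
Wall sequence: LBR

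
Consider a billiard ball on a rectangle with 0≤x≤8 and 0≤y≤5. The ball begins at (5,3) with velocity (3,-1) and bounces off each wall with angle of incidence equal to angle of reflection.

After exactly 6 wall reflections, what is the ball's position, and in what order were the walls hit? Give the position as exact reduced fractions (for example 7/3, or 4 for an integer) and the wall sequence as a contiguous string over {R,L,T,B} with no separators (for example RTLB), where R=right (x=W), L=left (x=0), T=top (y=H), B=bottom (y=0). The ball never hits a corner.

Final position: (0,4)
Wall sequence: RBLRTL

1. t=1 → R at (8,2); v=(-3,-1)
2. t=2 → B at (2,0); v=(-3,1)
3. t=2/3 → L at (0,2/3); v=(3,1)
4. t=8/3 → R at (8,10/3); v=(-3,1)
5. t=5/3 → T at (3,5); v=(-3,-1)
6. t=1 → L at (0,4); v=(3,-1)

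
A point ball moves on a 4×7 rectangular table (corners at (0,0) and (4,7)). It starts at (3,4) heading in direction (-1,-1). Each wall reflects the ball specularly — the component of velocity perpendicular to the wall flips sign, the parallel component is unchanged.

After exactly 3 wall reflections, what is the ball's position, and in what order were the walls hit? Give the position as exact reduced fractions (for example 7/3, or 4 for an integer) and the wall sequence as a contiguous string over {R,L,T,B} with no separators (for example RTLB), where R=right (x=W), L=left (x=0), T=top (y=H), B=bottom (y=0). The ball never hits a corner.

1. t=3 → L at (0,1); v=(1,-1)
2. t=1 → B at (1,0); v=(1,1)
3. t=3 → R at (4,3); v=(-1,1)

Final position: (4,3)
Wall sequence: LBR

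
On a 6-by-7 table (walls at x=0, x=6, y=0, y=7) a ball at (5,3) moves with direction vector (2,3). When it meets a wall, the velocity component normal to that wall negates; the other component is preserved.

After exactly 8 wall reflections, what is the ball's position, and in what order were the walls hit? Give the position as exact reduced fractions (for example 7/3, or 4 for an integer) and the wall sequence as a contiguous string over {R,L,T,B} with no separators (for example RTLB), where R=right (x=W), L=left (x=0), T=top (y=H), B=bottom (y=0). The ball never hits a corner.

Final position: (0,7/2)
Wall sequence: RTLBTRBL

1. t=1/2 → R at (6,9/2); v=(-2,3)
2. t=5/6 → T at (13/3,7); v=(-2,-3)
3. t=13/6 → L at (0,1/2); v=(2,-3)
4. t=1/6 → B at (1/3,0); v=(2,3)
5. t=7/3 → T at (5,7); v=(2,-3)
6. t=1/2 → R at (6,11/2); v=(-2,-3)
7. t=11/6 → B at (7/3,0); v=(-2,3)
8. t=7/6 → L at (0,7/2); v=(2,3)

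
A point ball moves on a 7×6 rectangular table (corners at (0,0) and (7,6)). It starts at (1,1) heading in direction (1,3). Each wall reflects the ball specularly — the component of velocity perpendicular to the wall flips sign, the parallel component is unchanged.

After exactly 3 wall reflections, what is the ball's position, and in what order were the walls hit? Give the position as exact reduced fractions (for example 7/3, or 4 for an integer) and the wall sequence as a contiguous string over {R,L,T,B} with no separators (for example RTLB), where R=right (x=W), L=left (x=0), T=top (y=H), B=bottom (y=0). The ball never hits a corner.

Final position: (20/3,6)
Wall sequence: TBT

1. t=5/3 → T at (8/3,6); v=(1,-3)
2. t=2 → B at (14/3,0); v=(1,3)
3. t=2 → T at (20/3,6); v=(1,-3)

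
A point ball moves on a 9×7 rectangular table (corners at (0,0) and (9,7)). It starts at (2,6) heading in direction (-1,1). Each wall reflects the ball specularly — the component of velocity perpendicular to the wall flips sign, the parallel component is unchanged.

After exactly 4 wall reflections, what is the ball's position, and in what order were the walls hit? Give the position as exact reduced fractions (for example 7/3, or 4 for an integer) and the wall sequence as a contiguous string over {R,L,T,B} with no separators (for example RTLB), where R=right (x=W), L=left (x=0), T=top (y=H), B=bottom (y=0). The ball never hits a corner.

Final position: (9,3)
Wall sequence: TLBR

1. t=1 → T at (1,7); v=(-1,-1)
2. t=1 → L at (0,6); v=(1,-1)
3. t=6 → B at (6,0); v=(1,1)
4. t=3 → R at (9,3); v=(-1,1)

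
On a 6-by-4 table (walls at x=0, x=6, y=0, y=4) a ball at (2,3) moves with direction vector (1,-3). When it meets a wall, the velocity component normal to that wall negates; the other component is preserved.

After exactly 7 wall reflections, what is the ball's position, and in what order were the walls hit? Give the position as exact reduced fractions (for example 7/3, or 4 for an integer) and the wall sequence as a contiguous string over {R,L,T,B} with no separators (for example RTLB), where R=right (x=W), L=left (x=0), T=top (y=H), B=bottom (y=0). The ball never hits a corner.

1. t=1 → B at (3,0); v=(1,3)
2. t=4/3 → T at (13/3,4); v=(1,-3)
3. t=4/3 → B at (17/3,0); v=(1,3)
4. t=1/3 → R at (6,1); v=(-1,3)
5. t=1 → T at (5,4); v=(-1,-3)
6. t=4/3 → B at (11/3,0); v=(-1,3)
7. t=4/3 → T at (7/3,4); v=(-1,-3)

Final position: (7/3,4)
Wall sequence: BTBRTBT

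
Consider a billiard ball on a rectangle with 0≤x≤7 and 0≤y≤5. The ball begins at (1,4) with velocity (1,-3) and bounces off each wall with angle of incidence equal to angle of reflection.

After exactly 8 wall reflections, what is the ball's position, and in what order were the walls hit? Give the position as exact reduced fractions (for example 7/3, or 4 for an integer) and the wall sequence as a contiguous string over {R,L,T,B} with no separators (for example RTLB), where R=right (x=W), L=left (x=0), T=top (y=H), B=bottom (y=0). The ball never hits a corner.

1. t=4/3 → B at (7/3,0); v=(1,3)
2. t=5/3 → T at (4,5); v=(1,-3)
3. t=5/3 → B at (17/3,0); v=(1,3)
4. t=4/3 → R at (7,4); v=(-1,3)
5. t=1/3 → T at (20/3,5); v=(-1,-3)
6. t=5/3 → B at (5,0); v=(-1,3)
7. t=5/3 → T at (10/3,5); v=(-1,-3)
8. t=5/3 → B at (5/3,0); v=(-1,3)

Final position: (5/3,0)
Wall sequence: BTBRTBTB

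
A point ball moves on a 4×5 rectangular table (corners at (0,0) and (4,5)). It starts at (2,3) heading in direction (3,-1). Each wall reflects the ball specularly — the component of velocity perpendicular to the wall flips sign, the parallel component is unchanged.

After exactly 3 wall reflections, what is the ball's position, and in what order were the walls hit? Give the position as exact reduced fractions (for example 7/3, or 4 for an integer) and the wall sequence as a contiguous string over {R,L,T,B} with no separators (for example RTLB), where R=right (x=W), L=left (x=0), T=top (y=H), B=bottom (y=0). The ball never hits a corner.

1. t=2/3 → R at (4,7/3); v=(-3,-1)
2. t=4/3 → L at (0,1); v=(3,-1)
3. t=1 → B at (3,0); v=(3,1)

Final position: (3,0)
Wall sequence: RLB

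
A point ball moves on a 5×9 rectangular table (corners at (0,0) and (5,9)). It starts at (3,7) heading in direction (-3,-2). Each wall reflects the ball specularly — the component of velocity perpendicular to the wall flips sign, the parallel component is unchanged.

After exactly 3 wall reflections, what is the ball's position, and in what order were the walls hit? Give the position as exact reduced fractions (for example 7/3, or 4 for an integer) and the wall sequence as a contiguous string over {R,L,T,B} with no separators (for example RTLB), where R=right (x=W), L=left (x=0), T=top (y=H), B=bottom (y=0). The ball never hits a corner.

1. t=1 → L at (0,5); v=(3,-2)
2. t=5/3 → R at (5,5/3); v=(-3,-2)
3. t=5/6 → B at (5/2,0); v=(-3,2)

Final position: (5/2,0)
Wall sequence: LRB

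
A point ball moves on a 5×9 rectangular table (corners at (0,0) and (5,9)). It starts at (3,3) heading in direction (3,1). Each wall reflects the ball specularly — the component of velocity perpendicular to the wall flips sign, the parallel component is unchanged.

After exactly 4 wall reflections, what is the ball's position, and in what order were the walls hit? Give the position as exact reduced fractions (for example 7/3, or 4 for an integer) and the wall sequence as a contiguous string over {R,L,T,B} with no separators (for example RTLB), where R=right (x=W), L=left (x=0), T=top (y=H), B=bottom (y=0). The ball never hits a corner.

1. t=2/3 → R at (5,11/3); v=(-3,1)
2. t=5/3 → L at (0,16/3); v=(3,1)
3. t=5/3 → R at (5,7); v=(-3,1)
4. t=5/3 → L at (0,26/3); v=(3,1)

Final position: (0,26/3)
Wall sequence: RLRL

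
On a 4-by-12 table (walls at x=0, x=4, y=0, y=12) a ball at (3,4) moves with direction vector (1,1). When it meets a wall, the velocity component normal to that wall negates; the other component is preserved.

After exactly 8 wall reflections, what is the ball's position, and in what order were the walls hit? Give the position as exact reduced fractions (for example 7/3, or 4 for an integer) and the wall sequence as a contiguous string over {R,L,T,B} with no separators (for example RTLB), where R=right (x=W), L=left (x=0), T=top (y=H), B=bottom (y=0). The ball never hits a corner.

Final position: (0,1)
Wall sequence: RLTRLRBL

1. t=1 → R at (4,5); v=(-1,1)
2. t=4 → L at (0,9); v=(1,1)
3. t=3 → T at (3,12); v=(1,-1)
4. t=1 → R at (4,11); v=(-1,-1)
5. t=4 → L at (0,7); v=(1,-1)
6. t=4 → R at (4,3); v=(-1,-1)
7. t=3 → B at (1,0); v=(-1,1)
8. t=1 → L at (0,1); v=(1,1)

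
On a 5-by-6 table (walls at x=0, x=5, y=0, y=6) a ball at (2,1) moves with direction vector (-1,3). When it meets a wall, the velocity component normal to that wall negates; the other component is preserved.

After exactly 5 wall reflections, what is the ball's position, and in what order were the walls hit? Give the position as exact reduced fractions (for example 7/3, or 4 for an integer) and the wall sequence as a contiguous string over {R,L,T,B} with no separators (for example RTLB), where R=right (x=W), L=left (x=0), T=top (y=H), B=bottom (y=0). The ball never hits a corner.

Final position: (5,2)
Wall sequence: TLBTR

1. t=5/3 → T at (1/3,6); v=(-1,-3)
2. t=1/3 → L at (0,5); v=(1,-3)
3. t=5/3 → B at (5/3,0); v=(1,3)
4. t=2 → T at (11/3,6); v=(1,-3)
5. t=4/3 → R at (5,2); v=(-1,-3)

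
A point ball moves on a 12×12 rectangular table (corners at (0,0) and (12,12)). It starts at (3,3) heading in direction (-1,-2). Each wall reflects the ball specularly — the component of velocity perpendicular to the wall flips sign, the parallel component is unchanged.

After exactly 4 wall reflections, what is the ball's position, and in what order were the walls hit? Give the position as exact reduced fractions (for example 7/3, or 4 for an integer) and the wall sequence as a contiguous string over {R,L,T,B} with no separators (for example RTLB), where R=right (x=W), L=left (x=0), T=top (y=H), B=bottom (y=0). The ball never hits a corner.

Final position: (21/2,0)
Wall sequence: BLTB

1. t=3/2 → B at (3/2,0); v=(-1,2)
2. t=3/2 → L at (0,3); v=(1,2)
3. t=9/2 → T at (9/2,12); v=(1,-2)
4. t=6 → B at (21/2,0); v=(1,2)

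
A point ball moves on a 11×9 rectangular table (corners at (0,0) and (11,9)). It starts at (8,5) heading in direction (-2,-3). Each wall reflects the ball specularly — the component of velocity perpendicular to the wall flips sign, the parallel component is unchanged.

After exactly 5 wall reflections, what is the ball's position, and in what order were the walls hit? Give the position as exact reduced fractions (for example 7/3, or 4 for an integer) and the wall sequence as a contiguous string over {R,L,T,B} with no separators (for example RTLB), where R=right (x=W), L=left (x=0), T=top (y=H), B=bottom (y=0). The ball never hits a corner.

1. t=5/3 → B at (14/3,0); v=(-2,3)
2. t=7/3 → L at (0,7); v=(2,3)
3. t=2/3 → T at (4/3,9); v=(2,-3)
4. t=3 → B at (22/3,0); v=(2,3)
5. t=11/6 → R at (11,11/2); v=(-2,3)

Final position: (11,11/2)
Wall sequence: BLTBR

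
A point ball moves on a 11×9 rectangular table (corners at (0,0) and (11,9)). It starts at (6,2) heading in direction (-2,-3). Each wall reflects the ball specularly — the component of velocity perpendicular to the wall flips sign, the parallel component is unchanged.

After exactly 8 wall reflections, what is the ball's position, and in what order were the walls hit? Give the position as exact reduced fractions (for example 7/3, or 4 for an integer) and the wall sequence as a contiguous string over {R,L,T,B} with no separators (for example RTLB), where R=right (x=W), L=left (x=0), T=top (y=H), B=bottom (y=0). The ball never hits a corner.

1. t=2/3 → B at (14/3,0); v=(-2,3)
2. t=7/3 → L at (0,7); v=(2,3)
3. t=2/3 → T at (4/3,9); v=(2,-3)
4. t=3 → B at (22/3,0); v=(2,3)
5. t=11/6 → R at (11,11/2); v=(-2,3)
6. t=7/6 → T at (26/3,9); v=(-2,-3)
7. t=3 → B at (8/3,0); v=(-2,3)
8. t=4/3 → L at (0,4); v=(2,3)

Final position: (0,4)
Wall sequence: BLTBRTBL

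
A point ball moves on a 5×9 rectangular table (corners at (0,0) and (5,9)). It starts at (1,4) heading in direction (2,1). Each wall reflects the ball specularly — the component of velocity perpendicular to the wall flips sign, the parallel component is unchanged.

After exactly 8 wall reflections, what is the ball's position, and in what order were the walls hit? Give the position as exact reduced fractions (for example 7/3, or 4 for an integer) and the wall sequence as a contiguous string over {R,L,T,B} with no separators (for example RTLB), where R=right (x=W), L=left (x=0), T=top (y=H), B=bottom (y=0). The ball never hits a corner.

Final position: (0,1/2)
Wall sequence: RLTRLRBL

1. t=2 → R at (5,6); v=(-2,1)
2. t=5/2 → L at (0,17/2); v=(2,1)
3. t=1/2 → T at (1,9); v=(2,-1)
4. t=2 → R at (5,7); v=(-2,-1)
5. t=5/2 → L at (0,9/2); v=(2,-1)
6. t=5/2 → R at (5,2); v=(-2,-1)
7. t=2 → B at (1,0); v=(-2,1)
8. t=1/2 → L at (0,1/2); v=(2,1)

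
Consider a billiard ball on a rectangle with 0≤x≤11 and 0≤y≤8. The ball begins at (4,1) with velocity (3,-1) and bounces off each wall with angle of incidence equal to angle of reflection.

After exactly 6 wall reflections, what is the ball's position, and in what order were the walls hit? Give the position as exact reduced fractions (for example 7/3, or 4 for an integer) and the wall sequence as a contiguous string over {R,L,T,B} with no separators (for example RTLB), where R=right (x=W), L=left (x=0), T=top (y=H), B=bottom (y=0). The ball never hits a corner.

1. t=1 → B at (7,0); v=(3,1)
2. t=4/3 → R at (11,4/3); v=(-3,1)
3. t=11/3 → L at (0,5); v=(3,1)
4. t=3 → T at (9,8); v=(3,-1)
5. t=2/3 → R at (11,22/3); v=(-3,-1)
6. t=11/3 → L at (0,11/3); v=(3,-1)

Final position: (0,11/3)
Wall sequence: BRLTRL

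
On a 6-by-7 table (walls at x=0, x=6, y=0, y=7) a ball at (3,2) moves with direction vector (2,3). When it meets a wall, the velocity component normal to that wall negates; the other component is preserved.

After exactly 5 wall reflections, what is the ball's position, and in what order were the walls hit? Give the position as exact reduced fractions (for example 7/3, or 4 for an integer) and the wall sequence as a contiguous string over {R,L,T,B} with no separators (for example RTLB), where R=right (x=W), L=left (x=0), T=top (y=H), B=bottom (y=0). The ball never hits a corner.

Final position: (11/3,7)
Wall sequence: RTBLT

1. t=3/2 → R at (6,13/2); v=(-2,3)
2. t=1/6 → T at (17/3,7); v=(-2,-3)
3. t=7/3 → B at (1,0); v=(-2,3)
4. t=1/2 → L at (0,3/2); v=(2,3)
5. t=11/6 → T at (11/3,7); v=(2,-3)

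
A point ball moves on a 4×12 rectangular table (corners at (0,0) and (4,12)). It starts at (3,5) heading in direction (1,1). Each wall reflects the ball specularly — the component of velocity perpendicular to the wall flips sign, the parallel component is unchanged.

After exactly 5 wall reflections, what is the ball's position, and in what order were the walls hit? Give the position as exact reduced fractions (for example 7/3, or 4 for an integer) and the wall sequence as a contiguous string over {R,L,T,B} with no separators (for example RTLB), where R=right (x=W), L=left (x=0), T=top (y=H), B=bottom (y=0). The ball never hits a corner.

Final position: (0,6)
Wall sequence: RLTRL

1. t=1 → R at (4,6); v=(-1,1)
2. t=4 → L at (0,10); v=(1,1)
3. t=2 → T at (2,12); v=(1,-1)
4. t=2 → R at (4,10); v=(-1,-1)
5. t=4 → L at (0,6); v=(1,-1)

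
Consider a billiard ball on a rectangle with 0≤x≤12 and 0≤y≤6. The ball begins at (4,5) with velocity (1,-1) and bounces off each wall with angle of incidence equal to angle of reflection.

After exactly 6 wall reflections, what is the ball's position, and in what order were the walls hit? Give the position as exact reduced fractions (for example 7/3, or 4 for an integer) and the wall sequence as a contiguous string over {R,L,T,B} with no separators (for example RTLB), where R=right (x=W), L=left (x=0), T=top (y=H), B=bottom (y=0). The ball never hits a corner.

1. t=5 → B at (9,0); v=(1,1)
2. t=3 → R at (12,3); v=(-1,1)
3. t=3 → T at (9,6); v=(-1,-1)
4. t=6 → B at (3,0); v=(-1,1)
5. t=3 → L at (0,3); v=(1,1)
6. t=3 → T at (3,6); v=(1,-1)

Final position: (3,6)
Wall sequence: BRTBLT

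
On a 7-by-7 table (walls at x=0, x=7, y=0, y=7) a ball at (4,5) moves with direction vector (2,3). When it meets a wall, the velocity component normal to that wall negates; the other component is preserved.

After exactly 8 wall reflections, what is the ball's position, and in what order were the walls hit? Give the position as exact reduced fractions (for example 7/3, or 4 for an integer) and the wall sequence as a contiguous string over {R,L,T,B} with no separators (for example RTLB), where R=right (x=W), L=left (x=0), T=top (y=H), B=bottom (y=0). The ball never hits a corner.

Final position: (4,7)
Wall sequence: TRBLTBRT

1. t=2/3 → T at (16/3,7); v=(2,-3)
2. t=5/6 → R at (7,9/2); v=(-2,-3)
3. t=3/2 → B at (4,0); v=(-2,3)
4. t=2 → L at (0,6); v=(2,3)
5. t=1/3 → T at (2/3,7); v=(2,-3)
6. t=7/3 → B at (16/3,0); v=(2,3)
7. t=5/6 → R at (7,5/2); v=(-2,3)
8. t=3/2 → T at (4,7); v=(-2,-3)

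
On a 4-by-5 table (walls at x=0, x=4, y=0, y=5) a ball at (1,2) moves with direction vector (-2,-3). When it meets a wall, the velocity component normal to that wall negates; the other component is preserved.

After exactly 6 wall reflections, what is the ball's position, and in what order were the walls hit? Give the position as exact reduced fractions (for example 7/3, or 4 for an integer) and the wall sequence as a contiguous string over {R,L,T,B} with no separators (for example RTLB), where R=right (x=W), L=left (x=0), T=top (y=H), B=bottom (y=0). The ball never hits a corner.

1. t=1/2 → L at (0,1/2); v=(2,-3)
2. t=1/6 → B at (1/3,0); v=(2,3)
3. t=5/3 → T at (11/3,5); v=(2,-3)
4. t=1/6 → R at (4,9/2); v=(-2,-3)
5. t=3/2 → B at (1,0); v=(-2,3)
6. t=1/2 → L at (0,3/2); v=(2,3)

Final position: (0,3/2)
Wall sequence: LBTRBL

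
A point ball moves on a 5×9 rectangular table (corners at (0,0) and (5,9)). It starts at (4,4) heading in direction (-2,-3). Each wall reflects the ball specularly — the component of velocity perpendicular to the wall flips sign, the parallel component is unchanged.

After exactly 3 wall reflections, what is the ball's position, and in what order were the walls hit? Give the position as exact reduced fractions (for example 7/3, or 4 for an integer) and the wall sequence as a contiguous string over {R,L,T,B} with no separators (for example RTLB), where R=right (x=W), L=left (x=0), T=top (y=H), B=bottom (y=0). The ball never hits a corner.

Final position: (14/3,9)
Wall sequence: BLT

1. t=4/3 → B at (4/3,0); v=(-2,3)
2. t=2/3 → L at (0,2); v=(2,3)
3. t=7/3 → T at (14/3,9); v=(2,-3)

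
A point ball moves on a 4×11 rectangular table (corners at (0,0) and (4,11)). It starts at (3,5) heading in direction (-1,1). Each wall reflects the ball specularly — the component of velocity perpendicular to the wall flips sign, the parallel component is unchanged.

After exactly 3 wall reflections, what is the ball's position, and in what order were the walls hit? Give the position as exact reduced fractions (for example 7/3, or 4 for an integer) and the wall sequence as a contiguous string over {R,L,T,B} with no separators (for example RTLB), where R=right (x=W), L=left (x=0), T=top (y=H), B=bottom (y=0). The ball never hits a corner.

Final position: (4,10)
Wall sequence: LTR

1. t=3 → L at (0,8); v=(1,1)
2. t=3 → T at (3,11); v=(1,-1)
3. t=1 → R at (4,10); v=(-1,-1)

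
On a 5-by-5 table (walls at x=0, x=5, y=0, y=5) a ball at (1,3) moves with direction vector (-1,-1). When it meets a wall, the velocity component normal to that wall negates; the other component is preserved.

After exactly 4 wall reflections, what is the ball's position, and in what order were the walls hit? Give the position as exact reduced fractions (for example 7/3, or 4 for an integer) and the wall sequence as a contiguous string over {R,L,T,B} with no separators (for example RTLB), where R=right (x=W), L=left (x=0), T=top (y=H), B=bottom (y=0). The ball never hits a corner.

Final position: (3,5)
Wall sequence: LBRT

1. t=1 → L at (0,2); v=(1,-1)
2. t=2 → B at (2,0); v=(1,1)
3. t=3 → R at (5,3); v=(-1,1)
4. t=2 → T at (3,5); v=(-1,-1)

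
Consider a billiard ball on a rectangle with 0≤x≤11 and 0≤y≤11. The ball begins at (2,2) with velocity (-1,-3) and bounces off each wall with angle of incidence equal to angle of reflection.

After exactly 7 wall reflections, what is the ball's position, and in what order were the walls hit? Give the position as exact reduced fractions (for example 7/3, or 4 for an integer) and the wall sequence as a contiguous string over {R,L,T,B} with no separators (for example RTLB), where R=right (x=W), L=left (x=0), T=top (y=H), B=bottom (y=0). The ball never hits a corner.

Final position: (26/3,0)
Wall sequence: BLTBTRB

1. t=2/3 → B at (4/3,0); v=(-1,3)
2. t=4/3 → L at (0,4); v=(1,3)
3. t=7/3 → T at (7/3,11); v=(1,-3)
4. t=11/3 → B at (6,0); v=(1,3)
5. t=11/3 → T at (29/3,11); v=(1,-3)
6. t=4/3 → R at (11,7); v=(-1,-3)
7. t=7/3 → B at (26/3,0); v=(-1,3)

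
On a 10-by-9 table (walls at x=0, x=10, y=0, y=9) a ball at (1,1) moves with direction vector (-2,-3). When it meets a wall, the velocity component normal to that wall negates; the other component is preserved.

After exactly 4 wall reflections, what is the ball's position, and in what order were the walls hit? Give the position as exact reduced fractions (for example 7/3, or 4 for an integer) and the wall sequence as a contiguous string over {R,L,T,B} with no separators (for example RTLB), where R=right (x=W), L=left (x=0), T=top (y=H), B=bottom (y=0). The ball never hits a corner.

Final position: (10,5/2)
Wall sequence: BLTR

1. t=1/3 → B at (1/3,0); v=(-2,3)
2. t=1/6 → L at (0,1/2); v=(2,3)
3. t=17/6 → T at (17/3,9); v=(2,-3)
4. t=13/6 → R at (10,5/2); v=(-2,-3)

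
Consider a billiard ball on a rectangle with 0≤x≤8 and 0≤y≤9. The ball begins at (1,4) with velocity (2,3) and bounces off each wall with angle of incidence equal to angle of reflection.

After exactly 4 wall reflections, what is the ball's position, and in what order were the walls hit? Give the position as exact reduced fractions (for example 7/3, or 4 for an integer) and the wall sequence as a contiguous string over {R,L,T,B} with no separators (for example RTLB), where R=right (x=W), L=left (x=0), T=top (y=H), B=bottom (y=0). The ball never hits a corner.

Final position: (0,17/2)
Wall sequence: TRBL

1. t=5/3 → T at (13/3,9); v=(2,-3)
2. t=11/6 → R at (8,7/2); v=(-2,-3)
3. t=7/6 → B at (17/3,0); v=(-2,3)
4. t=17/6 → L at (0,17/2); v=(2,3)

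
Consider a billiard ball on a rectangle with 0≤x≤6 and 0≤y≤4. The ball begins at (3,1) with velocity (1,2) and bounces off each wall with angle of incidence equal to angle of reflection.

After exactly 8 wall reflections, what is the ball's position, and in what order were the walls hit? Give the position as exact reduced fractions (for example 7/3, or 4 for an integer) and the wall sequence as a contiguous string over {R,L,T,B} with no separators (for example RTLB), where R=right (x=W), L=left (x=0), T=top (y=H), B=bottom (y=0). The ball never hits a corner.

1. t=3/2 → T at (9/2,4); v=(1,-2)
2. t=3/2 → R at (6,1); v=(-1,-2)
3. t=1/2 → B at (11/2,0); v=(-1,2)
4. t=2 → T at (7/2,4); v=(-1,-2)
5. t=2 → B at (3/2,0); v=(-1,2)
6. t=3/2 → L at (0,3); v=(1,2)
7. t=1/2 → T at (1/2,4); v=(1,-2)
8. t=2 → B at (5/2,0); v=(1,2)

Final position: (5/2,0)
Wall sequence: TRBTBLTB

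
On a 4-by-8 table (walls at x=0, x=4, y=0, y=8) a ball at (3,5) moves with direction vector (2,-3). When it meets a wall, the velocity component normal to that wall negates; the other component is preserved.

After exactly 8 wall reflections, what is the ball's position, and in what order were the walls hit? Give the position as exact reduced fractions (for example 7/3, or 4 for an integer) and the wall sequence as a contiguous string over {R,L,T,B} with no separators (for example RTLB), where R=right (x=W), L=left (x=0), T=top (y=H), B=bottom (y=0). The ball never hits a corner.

Final position: (4,9/2)
Wall sequence: RBLTRLBR

1. t=1/2 → R at (4,7/2); v=(-2,-3)
2. t=7/6 → B at (5/3,0); v=(-2,3)
3. t=5/6 → L at (0,5/2); v=(2,3)
4. t=11/6 → T at (11/3,8); v=(2,-3)
5. t=1/6 → R at (4,15/2); v=(-2,-3)
6. t=2 → L at (0,3/2); v=(2,-3)
7. t=1/2 → B at (1,0); v=(2,3)
8. t=3/2 → R at (4,9/2); v=(-2,3)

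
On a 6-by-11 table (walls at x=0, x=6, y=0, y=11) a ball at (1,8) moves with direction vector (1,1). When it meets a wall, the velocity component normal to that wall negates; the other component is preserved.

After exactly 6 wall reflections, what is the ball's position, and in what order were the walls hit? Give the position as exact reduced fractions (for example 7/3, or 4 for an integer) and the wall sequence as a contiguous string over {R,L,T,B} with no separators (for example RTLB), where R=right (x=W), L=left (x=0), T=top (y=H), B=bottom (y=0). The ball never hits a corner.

Final position: (0,9)
Wall sequence: TRLBRL

1. t=3 → T at (4,11); v=(1,-1)
2. t=2 → R at (6,9); v=(-1,-1)
3. t=6 → L at (0,3); v=(1,-1)
4. t=3 → B at (3,0); v=(1,1)
5. t=3 → R at (6,3); v=(-1,1)
6. t=6 → L at (0,9); v=(1,1)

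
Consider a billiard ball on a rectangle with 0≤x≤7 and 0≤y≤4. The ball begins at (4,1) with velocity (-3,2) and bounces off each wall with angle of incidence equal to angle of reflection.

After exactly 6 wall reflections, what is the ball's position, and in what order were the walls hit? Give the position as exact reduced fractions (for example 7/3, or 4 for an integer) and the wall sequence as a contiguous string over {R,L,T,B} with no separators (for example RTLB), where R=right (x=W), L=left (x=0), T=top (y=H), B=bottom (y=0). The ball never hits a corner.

Final position: (0,3)
Wall sequence: LTBRTL

1. t=4/3 → L at (0,11/3); v=(3,2)
2. t=1/6 → T at (1/2,4); v=(3,-2)
3. t=2 → B at (13/2,0); v=(3,2)
4. t=1/6 → R at (7,1/3); v=(-3,2)
5. t=11/6 → T at (3/2,4); v=(-3,-2)
6. t=1/2 → L at (0,3); v=(3,-2)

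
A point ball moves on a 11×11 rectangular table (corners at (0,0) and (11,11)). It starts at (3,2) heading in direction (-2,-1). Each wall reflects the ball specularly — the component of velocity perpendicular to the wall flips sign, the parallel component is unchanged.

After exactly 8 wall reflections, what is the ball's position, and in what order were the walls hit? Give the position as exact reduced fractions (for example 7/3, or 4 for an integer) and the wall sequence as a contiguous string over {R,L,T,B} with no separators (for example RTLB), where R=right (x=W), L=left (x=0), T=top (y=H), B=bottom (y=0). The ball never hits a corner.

1. t=3/2 → L at (0,1/2); v=(2,-1)
2. t=1/2 → B at (1,0); v=(2,1)
3. t=5 → R at (11,5); v=(-2,1)
4. t=11/2 → L at (0,21/2); v=(2,1)
5. t=1/2 → T at (1,11); v=(2,-1)
6. t=5 → R at (11,6); v=(-2,-1)
7. t=11/2 → L at (0,1/2); v=(2,-1)
8. t=1/2 → B at (1,0); v=(2,1)

Final position: (1,0)
Wall sequence: LBRLTRLB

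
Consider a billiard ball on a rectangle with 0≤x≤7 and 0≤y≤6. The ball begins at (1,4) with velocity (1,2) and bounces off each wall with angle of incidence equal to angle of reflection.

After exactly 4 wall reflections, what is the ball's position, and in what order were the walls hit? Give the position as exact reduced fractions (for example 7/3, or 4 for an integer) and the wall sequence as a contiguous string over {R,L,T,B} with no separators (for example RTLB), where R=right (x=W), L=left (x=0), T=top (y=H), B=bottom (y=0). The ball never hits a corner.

Final position: (6,6)
Wall sequence: TBRT

1. t=1 → T at (2,6); v=(1,-2)
2. t=3 → B at (5,0); v=(1,2)
3. t=2 → R at (7,4); v=(-1,2)
4. t=1 → T at (6,6); v=(-1,-2)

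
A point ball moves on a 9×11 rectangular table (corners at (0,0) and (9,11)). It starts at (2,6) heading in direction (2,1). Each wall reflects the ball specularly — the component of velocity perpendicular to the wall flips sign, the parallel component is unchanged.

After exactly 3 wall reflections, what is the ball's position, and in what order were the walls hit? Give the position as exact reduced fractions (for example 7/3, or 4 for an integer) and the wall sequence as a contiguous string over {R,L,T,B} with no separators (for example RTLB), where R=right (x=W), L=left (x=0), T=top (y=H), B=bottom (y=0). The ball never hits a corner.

1. t=7/2 → R at (9,19/2); v=(-2,1)
2. t=3/2 → T at (6,11); v=(-2,-1)
3. t=3 → L at (0,8); v=(2,-1)

Final position: (0,8)
Wall sequence: RTL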